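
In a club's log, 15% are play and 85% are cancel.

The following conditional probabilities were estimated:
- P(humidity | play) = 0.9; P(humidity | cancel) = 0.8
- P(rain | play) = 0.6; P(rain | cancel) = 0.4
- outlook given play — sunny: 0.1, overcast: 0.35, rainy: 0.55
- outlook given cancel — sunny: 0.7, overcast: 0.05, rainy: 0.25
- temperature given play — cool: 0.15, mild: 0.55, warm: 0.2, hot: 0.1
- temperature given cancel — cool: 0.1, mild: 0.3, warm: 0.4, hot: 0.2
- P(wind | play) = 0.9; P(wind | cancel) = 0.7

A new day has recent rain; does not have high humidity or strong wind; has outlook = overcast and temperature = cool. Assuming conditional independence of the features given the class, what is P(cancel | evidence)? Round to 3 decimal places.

play: 0.15 × (1−0.9) × 0.6 × 0.35 × 0.15 × (1−0.9) = 0.00004725
cancel: 0.85 × (1−0.8) × 0.4 × 0.05 × 0.1 × (1−0.7) = 0.000102
P(cancel | x) = 0.000102 / 0.00014925 ≈ 0.683

0.683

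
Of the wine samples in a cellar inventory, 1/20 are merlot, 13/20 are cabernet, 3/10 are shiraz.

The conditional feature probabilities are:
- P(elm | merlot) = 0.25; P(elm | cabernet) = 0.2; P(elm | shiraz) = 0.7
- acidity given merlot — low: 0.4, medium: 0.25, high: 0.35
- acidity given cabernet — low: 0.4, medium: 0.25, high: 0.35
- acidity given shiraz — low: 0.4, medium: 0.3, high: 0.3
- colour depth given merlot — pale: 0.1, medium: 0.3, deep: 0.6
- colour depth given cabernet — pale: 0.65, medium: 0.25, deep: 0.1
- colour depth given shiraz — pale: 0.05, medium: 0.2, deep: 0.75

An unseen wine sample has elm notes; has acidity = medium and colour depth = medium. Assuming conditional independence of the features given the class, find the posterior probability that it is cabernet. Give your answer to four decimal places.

merlot: 0.05 × 0.25 × 0.25 × 0.3 = 0.0009375
cabernet: 0.65 × 0.2 × 0.25 × 0.25 = 0.008125
shiraz: 0.3 × 0.7 × 0.3 × 0.2 = 0.0126
P(cabernet | x) = 0.008125 / 0.0216625 ≈ 0.3751

0.3751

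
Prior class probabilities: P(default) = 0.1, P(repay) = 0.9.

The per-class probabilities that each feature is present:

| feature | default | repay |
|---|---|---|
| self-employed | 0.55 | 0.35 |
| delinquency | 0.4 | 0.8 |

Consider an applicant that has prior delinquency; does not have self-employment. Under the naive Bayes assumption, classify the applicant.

default: 0.1 × (1−0.55) × 0.4 = 0.018
repay: 0.9 × (1−0.35) × 0.8 = 0.468
Highest score → repay.

repay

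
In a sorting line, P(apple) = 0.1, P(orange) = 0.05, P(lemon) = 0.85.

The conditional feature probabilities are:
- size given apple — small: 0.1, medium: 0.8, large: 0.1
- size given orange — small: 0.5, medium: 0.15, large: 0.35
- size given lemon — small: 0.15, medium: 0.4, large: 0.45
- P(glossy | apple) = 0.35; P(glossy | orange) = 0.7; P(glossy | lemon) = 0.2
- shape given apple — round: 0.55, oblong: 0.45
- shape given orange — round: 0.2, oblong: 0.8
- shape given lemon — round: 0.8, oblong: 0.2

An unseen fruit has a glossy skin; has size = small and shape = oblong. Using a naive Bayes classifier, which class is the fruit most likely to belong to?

orange

apple: 0.1 × 0.1 × 0.35 × 0.45 = 0.001575
orange: 0.05 × 0.5 × 0.7 × 0.8 = 0.014
lemon: 0.85 × 0.15 × 0.2 × 0.2 = 0.0051
Highest score → orange.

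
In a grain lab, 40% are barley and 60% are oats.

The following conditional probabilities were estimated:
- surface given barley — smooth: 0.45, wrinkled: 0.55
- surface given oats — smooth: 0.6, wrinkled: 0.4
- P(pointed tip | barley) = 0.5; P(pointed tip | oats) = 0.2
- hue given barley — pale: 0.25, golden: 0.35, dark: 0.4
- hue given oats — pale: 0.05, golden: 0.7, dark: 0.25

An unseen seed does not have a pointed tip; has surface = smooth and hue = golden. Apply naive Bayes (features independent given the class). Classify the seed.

barley: 0.4 × 0.45 × (1−0.5) × 0.35 = 0.0315
oats: 0.6 × 0.6 × (1−0.2) × 0.7 = 0.2016
Highest score → oats.

oats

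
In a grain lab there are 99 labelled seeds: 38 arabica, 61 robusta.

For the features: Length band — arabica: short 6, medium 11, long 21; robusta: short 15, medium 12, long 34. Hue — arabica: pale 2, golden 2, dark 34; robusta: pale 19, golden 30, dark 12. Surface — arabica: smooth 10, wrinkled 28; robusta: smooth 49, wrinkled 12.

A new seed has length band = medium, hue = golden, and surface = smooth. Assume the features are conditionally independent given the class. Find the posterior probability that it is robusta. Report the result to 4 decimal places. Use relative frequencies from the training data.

0.9689

arabica: (38/99) × (11/38) × (2/38) × (10/38) ≈ 0.00153894
robusta: (61/99) × (12/61) × (30/61) × (49/61) ≈ 0.0478855
P(robusta | x) = 0.0478855 / 0.04942444 ≈ 0.9689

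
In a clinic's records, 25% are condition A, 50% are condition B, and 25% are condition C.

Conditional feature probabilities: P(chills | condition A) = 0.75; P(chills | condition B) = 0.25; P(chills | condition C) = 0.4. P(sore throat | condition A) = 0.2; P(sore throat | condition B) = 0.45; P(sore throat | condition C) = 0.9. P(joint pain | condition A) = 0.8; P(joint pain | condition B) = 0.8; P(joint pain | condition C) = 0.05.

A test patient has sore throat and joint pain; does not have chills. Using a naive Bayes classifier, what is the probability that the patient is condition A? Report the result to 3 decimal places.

condition A: 0.25 × (1−0.75) × 0.2 × 0.8 = 0.01
condition B: 0.5 × (1−0.25) × 0.45 × 0.8 = 0.135
condition C: 0.25 × (1−0.4) × 0.9 × 0.05 = 0.00675
P(condition A | x) = 0.01 / 0.15175 ≈ 0.066

0.066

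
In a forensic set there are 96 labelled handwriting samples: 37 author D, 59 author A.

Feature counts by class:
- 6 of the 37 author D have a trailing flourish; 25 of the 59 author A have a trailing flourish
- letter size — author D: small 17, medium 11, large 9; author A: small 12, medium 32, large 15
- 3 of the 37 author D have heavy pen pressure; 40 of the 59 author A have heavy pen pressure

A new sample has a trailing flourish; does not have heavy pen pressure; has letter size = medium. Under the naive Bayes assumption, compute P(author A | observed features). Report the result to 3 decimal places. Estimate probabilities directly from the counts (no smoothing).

author D: (37/96) × (6/37) × (11/37) × (34/37) ≈ 0.0170745
author A: (59/96) × (25/59) × (32/59) × (19/59) ≈ 0.045485
P(author A | x) = 0.045485 / 0.0625595 ≈ 0.727

0.727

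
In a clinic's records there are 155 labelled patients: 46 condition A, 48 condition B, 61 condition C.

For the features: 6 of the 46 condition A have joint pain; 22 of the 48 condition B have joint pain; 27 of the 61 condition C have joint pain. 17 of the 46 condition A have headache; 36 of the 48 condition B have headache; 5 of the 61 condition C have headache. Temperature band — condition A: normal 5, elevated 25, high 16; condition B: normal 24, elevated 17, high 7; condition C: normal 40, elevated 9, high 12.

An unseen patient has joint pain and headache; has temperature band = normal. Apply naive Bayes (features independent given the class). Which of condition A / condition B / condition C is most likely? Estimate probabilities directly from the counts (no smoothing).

condition B

condition A: (46/155) × (6/46) × (17/46) × (5/46) ≈ 0.00155497
condition B: (48/155) × (22/48) × (36/48) × (24/48) ≈ 0.0532258
condition C: (61/155) × (27/61) × (5/61) × (40/61) ≈ 0.00936273
Highest score → condition B.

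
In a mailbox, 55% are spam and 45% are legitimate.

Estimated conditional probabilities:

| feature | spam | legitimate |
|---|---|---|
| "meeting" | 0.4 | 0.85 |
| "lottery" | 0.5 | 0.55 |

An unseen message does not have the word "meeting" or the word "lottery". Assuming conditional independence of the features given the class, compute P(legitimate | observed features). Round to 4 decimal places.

0.1555

spam: 0.55 × (1−0.4) × (1−0.5) = 0.165
legitimate: 0.45 × (1−0.85) × (1−0.55) = 0.030375
P(legitimate | x) = 0.030375 / 0.195375 ≈ 0.1555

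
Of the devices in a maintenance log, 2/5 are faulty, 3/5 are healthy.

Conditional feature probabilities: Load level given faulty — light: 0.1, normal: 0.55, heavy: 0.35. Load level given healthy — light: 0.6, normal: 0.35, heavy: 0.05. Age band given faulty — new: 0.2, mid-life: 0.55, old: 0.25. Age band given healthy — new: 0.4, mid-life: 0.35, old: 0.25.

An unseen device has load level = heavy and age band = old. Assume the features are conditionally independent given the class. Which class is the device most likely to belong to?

faulty

faulty: 0.4 × 0.35 × 0.25 = 0.035
healthy: 0.6 × 0.05 × 0.25 = 0.0075
Highest score → faulty.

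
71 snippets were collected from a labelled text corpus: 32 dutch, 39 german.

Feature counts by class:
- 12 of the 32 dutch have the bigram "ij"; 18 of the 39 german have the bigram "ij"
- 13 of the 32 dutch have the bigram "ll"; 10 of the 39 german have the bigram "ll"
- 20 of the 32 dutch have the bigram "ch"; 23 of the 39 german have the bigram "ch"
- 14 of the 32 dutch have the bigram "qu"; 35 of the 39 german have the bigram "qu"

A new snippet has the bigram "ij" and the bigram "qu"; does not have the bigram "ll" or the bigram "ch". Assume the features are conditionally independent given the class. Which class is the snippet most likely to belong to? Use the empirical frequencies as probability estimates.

dutch: (32/71) × (12/32) × (19/32) × (12/32) × (14/32) ≈ 0.016464
german: (39/71) × (18/39) × (29/39) × (16/39) × (35/39) ≈ 0.0694075
Highest score → german.

german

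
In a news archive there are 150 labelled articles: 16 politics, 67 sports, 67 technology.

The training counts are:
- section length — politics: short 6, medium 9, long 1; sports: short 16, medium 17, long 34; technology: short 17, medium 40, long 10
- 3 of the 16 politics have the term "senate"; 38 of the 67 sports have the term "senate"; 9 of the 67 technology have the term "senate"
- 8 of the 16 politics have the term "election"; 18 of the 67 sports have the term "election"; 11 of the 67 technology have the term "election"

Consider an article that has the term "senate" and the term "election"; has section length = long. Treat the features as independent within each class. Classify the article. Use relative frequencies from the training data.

politics: (16/150) × (1/16) × (3/16) × (8/16) = 0.000625
sports: (67/150) × (34/67) × (38/67) × (18/67) ≈ 0.0345378
technology: (67/150) × (10/67) × (9/67) × (11/67) ≈ 0.00147026
Highest score → sports.

sports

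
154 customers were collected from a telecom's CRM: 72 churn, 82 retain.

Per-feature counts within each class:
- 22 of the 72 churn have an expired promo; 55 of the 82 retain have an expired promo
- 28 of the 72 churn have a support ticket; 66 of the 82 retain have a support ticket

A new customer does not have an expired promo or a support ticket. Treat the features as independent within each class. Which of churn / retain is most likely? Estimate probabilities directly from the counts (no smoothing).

churn

churn: (72/154) × (50/72) × (44/72) ≈ 0.198413
retain: (82/154) × (27/82) × (16/82) ≈ 0.0342097
Highest score → churn.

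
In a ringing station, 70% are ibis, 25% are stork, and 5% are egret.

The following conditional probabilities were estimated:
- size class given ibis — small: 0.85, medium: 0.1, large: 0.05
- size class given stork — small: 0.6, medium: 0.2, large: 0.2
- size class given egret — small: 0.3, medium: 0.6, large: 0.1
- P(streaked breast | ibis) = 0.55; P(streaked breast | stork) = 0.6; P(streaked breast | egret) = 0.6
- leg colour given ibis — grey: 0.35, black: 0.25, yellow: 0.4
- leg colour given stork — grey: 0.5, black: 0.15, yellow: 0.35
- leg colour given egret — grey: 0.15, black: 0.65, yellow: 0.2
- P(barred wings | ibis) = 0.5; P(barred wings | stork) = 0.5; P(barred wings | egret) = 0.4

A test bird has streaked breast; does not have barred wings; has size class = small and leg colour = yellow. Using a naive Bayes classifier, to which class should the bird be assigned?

ibis: 0.7 × 0.85 × 0.55 × 0.4 × (1−0.5) = 0.06545
stork: 0.25 × 0.6 × 0.6 × 0.35 × (1−0.5) = 0.01575
egret: 0.05 × 0.3 × 0.6 × 0.2 × (1−0.4) = 0.00108
Highest score → ibis.

ibis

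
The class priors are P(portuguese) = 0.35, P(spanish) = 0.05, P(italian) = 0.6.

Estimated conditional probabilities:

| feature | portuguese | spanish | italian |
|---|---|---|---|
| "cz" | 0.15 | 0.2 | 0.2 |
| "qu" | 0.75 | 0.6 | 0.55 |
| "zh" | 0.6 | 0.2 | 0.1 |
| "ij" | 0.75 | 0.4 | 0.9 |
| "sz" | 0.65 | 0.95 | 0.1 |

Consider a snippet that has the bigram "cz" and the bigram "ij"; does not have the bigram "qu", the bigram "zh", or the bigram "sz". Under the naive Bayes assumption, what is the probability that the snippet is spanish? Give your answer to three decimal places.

portuguese: 0.35 × 0.15 × (1−0.75) × (1−0.6) × 0.75 × (1−0.65) = 0.001378125
spanish: 0.05 × 0.2 × (1−0.6) × (1−0.2) × 0.4 × (1−0.95) = 0.000064
italian: 0.6 × 0.2 × (1−0.55) × (1−0.1) × 0.9 × (1−0.1) = 0.039366
P(spanish | x) = 0.000064 / 0.040808125 ≈ 0.002

0.002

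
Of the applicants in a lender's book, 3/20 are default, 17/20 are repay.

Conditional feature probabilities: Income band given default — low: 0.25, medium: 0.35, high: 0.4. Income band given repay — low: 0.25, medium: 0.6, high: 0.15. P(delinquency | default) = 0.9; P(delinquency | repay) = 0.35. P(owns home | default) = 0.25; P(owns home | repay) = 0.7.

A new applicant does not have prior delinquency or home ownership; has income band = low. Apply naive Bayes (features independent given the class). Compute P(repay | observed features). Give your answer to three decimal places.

default: 0.15 × 0.25 × (1−0.9) × (1−0.25) = 0.0028125
repay: 0.85 × 0.25 × (1−0.35) × (1−0.7) = 0.0414375
P(repay | x) = 0.0414375 / 0.04425 ≈ 0.936

0.936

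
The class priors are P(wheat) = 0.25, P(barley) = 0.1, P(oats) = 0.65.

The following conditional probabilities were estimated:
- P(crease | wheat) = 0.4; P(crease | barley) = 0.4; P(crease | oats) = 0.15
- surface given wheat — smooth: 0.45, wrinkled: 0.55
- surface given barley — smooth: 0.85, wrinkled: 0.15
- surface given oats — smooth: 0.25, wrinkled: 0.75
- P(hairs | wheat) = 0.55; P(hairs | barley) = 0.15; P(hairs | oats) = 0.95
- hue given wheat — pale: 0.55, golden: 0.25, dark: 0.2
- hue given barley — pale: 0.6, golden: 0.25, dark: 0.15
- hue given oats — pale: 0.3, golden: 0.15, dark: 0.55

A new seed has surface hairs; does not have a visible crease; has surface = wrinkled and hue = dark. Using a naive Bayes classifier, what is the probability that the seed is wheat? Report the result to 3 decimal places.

0.040

wheat: 0.25 × (1−0.4) × 0.55 × 0.55 × 0.2 = 0.009075
barley: 0.1 × (1−0.4) × 0.15 × 0.15 × 0.15 = 0.0002025
oats: 0.65 × (1−0.15) × 0.75 × 0.95 × 0.55 = 0.2165109375
P(wheat | x) = 0.009075 / 0.2257884375 ≈ 0.040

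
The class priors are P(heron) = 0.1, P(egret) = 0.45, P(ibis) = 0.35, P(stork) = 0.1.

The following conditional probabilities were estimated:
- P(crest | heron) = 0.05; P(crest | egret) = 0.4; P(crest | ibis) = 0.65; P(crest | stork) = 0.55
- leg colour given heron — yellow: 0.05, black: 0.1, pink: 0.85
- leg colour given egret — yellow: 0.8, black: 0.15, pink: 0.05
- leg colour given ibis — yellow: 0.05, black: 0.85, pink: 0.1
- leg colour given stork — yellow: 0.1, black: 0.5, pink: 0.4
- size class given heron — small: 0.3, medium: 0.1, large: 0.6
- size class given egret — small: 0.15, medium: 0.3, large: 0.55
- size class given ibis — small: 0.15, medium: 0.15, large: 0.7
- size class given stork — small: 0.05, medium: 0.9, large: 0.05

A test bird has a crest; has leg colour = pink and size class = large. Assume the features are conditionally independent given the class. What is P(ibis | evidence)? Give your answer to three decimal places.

0.649

heron: 0.1 × 0.05 × 0.85 × 0.6 = 0.00255
egret: 0.45 × 0.4 × 0.05 × 0.55 = 0.00495
ibis: 0.35 × 0.65 × 0.1 × 0.7 = 0.015925
stork: 0.1 × 0.55 × 0.4 × 0.05 = 0.0011
P(ibis | x) = 0.015925 / 0.024525 ≈ 0.649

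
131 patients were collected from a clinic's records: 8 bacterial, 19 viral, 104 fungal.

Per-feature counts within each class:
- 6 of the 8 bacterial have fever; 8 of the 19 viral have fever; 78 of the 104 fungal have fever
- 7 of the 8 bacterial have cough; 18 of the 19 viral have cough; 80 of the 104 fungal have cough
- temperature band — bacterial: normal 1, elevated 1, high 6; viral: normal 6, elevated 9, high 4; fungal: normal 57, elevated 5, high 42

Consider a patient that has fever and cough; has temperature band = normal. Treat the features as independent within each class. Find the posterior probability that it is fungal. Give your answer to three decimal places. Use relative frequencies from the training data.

0.915

bacterial: (8/131) × (6/8) × (7/8) × (1/8) ≈ 0.00500954
viral: (19/131) × (8/19) × (18/19) × (6/19) ≈ 0.0182699
fungal: (104/131) × (78/104) × (80/104) × (57/104) ≈ 0.251028
P(fungal | x) = 0.251028 / 0.27430744 ≈ 0.915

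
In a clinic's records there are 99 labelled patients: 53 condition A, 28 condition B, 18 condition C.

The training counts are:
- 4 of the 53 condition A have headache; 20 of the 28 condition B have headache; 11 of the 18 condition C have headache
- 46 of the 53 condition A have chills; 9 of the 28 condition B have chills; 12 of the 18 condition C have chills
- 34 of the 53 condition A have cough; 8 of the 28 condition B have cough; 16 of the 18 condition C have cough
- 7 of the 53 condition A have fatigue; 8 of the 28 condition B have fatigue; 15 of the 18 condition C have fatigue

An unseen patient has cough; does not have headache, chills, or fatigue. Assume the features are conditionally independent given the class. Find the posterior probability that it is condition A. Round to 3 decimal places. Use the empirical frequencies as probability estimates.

0.713

condition A: (53/99) × (49/53) × (7/53) × (34/53) × (46/53) ≈ 0.0363972
condition B: (28/99) × (8/28) × (19/28) × (8/28) × (20/28) ≈ 0.0111906
condition C: (18/99) × (7/18) × (6/18) × (16/18) × (3/18) ≈ 0.00349171
P(condition A | x) = 0.0363972 / 0.05107951 ≈ 0.713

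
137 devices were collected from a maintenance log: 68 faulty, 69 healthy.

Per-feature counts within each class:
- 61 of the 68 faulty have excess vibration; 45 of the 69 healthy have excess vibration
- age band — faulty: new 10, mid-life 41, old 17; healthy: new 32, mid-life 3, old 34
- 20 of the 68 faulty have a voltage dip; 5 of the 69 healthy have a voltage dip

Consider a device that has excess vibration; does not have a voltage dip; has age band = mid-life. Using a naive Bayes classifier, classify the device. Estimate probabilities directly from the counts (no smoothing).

faulty: (68/137) × (61/68) × (41/68) × (48/68) ≈ 0.189503
healthy: (69/137) × (45/69) × (3/69) × (64/69) ≈ 0.0132463
Highest score → faulty.

faulty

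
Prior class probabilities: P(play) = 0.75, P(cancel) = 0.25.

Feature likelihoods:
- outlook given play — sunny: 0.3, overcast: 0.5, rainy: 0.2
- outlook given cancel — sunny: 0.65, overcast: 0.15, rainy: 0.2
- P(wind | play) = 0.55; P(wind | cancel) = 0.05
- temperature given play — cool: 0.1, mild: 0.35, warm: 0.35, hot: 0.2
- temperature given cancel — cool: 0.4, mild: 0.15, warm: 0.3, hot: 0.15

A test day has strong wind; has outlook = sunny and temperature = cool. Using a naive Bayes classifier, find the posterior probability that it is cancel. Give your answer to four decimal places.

play: 0.75 × 0.3 × 0.55 × 0.1 = 0.012375
cancel: 0.25 × 0.65 × 0.05 × 0.4 = 0.00325
P(cancel | x) = 0.00325 / 0.015625 ≈ 0.2080

0.2080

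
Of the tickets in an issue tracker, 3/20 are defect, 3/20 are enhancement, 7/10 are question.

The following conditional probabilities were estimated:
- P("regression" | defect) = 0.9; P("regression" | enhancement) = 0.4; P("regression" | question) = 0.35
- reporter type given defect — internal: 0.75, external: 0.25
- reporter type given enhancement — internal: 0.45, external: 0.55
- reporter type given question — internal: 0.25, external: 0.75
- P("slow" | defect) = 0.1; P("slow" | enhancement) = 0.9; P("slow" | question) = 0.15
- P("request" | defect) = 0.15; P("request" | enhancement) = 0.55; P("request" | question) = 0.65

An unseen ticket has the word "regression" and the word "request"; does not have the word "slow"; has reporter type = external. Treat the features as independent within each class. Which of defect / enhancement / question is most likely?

question

defect: 0.15 × 0.9 × 0.25 × (1−0.1) × 0.15 = 0.00455625
enhancement: 0.15 × 0.4 × 0.55 × (1−0.9) × 0.55 = 0.001815
question: 0.7 × 0.35 × 0.75 × (1−0.15) × 0.65 = 0.101521875
Highest score → question.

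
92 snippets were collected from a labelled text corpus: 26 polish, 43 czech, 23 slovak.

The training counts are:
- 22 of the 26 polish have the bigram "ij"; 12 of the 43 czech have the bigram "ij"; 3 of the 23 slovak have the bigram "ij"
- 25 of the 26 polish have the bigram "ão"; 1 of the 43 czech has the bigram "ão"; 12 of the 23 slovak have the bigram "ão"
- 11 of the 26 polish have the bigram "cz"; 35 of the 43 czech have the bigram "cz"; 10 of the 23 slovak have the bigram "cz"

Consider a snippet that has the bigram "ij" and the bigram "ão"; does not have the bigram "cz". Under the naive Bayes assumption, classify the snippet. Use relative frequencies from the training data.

polish

polish: (26/92) × (22/26) × (25/26) × (15/26) ≈ 0.132654
czech: (43/92) × (12/43) × (1/43) × (8/43) ≈ 0.000564347
slovak: (23/92) × (3/23) × (12/23) × (13/23) ≈ 0.00961617
Highest score → polish.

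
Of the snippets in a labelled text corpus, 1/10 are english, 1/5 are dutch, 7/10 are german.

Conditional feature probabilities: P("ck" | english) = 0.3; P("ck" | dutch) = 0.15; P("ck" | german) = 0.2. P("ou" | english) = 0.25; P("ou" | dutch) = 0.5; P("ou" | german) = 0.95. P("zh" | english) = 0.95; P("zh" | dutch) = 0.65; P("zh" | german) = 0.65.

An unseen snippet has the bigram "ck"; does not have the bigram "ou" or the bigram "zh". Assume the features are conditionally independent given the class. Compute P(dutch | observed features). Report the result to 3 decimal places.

english: 0.1 × 0.3 × (1−0.25) × (1−0.95) = 0.001125
dutch: 0.2 × 0.15 × (1−0.5) × (1−0.65) = 0.00525
german: 0.7 × 0.2 × (1−0.95) × (1−0.65) = 0.00245
P(dutch | x) = 0.00525 / 0.008825 ≈ 0.595

0.595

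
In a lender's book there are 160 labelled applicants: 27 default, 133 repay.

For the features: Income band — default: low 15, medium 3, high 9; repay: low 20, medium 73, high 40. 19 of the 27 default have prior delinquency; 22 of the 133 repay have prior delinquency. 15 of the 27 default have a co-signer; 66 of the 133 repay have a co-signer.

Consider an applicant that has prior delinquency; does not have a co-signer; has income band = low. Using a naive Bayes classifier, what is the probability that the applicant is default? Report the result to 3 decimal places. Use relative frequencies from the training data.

default: (27/160) × (15/27) × (19/27) × (12/27) ≈ 0.029321
repay: (133/160) × (20/133) × (22/133) × (67/133) ≈ 0.0104161
P(default | x) = 0.029321 / 0.0397371 ≈ 0.738

0.738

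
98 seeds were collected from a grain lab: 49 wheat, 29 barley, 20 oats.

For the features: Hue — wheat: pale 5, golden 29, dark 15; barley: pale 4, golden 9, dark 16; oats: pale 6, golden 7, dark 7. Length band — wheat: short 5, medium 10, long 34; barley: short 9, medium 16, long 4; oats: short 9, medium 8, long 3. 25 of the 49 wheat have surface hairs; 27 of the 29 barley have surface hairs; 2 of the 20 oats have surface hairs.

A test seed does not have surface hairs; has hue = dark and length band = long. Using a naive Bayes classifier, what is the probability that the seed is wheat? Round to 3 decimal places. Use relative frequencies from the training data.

wheat: (49/98) × (15/49) × (34/49) × (24/49) ≈ 0.0520191
barley: (29/98) × (16/29) × (4/29) × (2/29) ≈ 0.00155306
oats: (20/98) × (7/20) × (3/20) × (18/20) ≈ 0.00964286
P(wheat | x) = 0.0520191 / 0.06321502 ≈ 0.823

0.823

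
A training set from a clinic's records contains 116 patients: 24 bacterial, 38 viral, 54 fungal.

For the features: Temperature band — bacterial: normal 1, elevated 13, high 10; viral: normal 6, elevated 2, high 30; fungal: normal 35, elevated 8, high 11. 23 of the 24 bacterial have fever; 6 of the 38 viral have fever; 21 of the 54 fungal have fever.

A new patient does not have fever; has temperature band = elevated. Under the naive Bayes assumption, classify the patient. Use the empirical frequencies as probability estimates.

bacterial: (24/116) × (13/24) × (1/24) ≈ 0.00466954
viral: (38/116) × (2/38) × (32/38) ≈ 0.0145191
fungal: (54/116) × (8/54) × (33/54) ≈ 0.0421456
Highest score → fungal.

fungal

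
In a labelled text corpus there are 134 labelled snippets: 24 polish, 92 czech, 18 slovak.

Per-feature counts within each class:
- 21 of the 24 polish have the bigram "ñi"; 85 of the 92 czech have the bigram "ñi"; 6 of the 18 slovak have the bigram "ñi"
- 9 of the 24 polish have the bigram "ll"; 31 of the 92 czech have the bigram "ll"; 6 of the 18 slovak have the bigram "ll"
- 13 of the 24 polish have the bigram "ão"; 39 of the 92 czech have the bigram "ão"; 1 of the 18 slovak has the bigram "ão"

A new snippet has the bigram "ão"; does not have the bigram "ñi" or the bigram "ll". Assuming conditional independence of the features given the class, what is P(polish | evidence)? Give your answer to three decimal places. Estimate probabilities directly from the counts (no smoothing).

0.296

polish: (24/134) × (3/24) × (15/24) × (13/24) ≈ 0.00757929
czech: (92/134) × (7/92) × (61/92) × (39/92) ≈ 0.0146829
slovak: (18/134) × (12/18) × (12/18) × (1/18) ≈ 0.00331675
P(polish | x) = 0.00757929 / 0.02557894 ≈ 0.296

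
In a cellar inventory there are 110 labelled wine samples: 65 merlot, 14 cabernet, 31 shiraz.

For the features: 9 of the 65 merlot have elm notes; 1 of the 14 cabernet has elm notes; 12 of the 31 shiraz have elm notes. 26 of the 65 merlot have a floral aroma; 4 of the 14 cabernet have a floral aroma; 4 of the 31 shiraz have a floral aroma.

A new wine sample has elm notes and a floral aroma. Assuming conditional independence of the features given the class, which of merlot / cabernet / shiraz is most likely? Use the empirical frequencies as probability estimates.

merlot

merlot: (65/110) × (9/65) × (26/65) ≈ 0.0327273
cabernet: (14/110) × (1/14) × (4/14) ≈ 0.0025974
shiraz: (31/110) × (12/31) × (4/31) ≈ 0.0140762
Highest score → merlot.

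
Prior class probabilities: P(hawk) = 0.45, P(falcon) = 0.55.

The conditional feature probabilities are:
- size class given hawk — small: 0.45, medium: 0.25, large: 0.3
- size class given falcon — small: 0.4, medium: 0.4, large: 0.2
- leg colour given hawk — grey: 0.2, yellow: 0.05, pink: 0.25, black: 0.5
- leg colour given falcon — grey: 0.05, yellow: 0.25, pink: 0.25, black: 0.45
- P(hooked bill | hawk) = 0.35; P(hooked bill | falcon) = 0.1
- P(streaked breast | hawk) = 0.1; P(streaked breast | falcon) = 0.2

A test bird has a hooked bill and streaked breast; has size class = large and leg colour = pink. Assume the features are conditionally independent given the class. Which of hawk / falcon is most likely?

hawk: 0.45 × 0.3 × 0.25 × 0.35 × 0.1 = 0.00118125
falcon: 0.55 × 0.2 × 0.25 × 0.1 × 0.2 = 0.00055
Highest score → hawk.

hawk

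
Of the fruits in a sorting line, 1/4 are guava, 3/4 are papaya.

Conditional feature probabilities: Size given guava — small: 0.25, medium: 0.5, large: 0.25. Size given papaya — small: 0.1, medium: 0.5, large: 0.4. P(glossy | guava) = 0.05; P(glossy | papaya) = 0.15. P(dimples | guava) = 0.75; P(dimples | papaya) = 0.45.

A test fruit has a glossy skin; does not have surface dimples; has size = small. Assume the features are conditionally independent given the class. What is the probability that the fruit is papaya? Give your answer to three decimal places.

0.888

guava: 0.25 × 0.25 × 0.05 × (1−0.75) = 0.00078125
papaya: 0.75 × 0.1 × 0.15 × (1−0.45) = 0.0061875
P(papaya | x) = 0.0061875 / 0.00696875 ≈ 0.888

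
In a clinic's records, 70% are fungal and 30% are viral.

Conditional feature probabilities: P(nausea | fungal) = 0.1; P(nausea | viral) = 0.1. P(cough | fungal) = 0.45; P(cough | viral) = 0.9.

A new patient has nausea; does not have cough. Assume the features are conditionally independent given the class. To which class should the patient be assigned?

fungal: 0.7 × 0.1 × (1−0.45) = 0.0385
viral: 0.3 × 0.1 × (1−0.9) = 0.003
Highest score → fungal.

fungal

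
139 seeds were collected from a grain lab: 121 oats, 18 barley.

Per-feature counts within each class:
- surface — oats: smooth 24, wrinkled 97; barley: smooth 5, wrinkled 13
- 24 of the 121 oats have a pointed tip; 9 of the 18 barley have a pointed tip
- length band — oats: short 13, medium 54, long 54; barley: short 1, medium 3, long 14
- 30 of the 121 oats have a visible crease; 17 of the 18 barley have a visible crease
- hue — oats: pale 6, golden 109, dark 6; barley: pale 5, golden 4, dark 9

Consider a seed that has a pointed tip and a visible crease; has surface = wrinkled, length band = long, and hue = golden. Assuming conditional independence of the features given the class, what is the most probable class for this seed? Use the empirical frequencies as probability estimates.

oats: (121/139) × (97/121) × (24/121) × (54/121) × (30/121) × (109/121) ≈ 0.0137965
barley: (18/139) × (13/18) × (9/18) × (14/18) × (17/18) × (4/18) ≈ 0.0076334
Highest score → oats.

oats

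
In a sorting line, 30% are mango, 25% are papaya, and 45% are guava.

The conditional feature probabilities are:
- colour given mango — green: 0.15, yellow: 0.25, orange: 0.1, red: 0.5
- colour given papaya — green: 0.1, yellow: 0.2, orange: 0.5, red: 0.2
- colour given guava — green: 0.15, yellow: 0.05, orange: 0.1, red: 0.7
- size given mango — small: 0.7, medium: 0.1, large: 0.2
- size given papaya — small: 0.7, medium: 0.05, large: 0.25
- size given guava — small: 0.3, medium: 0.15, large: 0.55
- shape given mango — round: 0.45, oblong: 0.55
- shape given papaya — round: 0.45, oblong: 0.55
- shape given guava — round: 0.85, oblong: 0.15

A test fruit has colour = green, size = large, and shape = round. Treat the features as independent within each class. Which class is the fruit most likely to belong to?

mango: 0.3 × 0.15 × 0.2 × 0.45 = 0.00405
papaya: 0.25 × 0.1 × 0.25 × 0.45 = 0.0028125
guava: 0.45 × 0.15 × 0.55 × 0.85 = 0.03155625
Highest score → guava.

guava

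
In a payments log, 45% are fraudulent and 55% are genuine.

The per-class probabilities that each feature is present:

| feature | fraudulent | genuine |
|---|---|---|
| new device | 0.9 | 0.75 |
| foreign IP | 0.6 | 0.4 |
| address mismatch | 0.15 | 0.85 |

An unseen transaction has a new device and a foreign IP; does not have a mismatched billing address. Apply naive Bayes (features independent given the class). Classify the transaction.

fraudulent

fraudulent: 0.45 × 0.9 × 0.6 × (1−0.15) = 0.20655
genuine: 0.55 × 0.75 × 0.4 × (1−0.85) = 0.02475
Highest score → fraudulent.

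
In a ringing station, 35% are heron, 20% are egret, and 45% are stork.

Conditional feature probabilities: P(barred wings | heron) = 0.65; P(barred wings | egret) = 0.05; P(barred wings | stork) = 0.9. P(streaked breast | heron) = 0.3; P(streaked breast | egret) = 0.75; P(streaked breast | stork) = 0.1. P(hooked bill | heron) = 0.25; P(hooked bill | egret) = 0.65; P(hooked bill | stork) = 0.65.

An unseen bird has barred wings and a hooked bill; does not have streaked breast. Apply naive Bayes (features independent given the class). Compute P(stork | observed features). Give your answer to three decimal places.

heron: 0.35 × 0.65 × (1−0.3) × 0.25 = 0.0398125
egret: 0.2 × 0.05 × (1−0.75) × 0.65 = 0.001625
stork: 0.45 × 0.9 × (1−0.1) × 0.65 = 0.236925
P(stork | x) = 0.236925 / 0.2783625 ≈ 0.851

0.851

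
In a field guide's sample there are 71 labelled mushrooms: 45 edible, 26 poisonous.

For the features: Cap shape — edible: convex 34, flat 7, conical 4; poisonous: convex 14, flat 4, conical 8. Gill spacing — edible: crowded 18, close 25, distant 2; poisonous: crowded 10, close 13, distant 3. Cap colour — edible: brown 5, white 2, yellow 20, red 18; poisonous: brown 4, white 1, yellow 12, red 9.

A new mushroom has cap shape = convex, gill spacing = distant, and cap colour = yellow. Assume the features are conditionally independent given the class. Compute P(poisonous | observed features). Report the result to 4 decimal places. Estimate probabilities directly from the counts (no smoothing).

edible: (45/71) × (34/45) × (2/45) × (20/45) ≈ 0.00945922
poisonous: (26/71) × (14/26) × (3/26) × (12/26) ≈ 0.0105009
P(poisonous | x) = 0.0105009 / 0.01996012 ≈ 0.5261

0.5261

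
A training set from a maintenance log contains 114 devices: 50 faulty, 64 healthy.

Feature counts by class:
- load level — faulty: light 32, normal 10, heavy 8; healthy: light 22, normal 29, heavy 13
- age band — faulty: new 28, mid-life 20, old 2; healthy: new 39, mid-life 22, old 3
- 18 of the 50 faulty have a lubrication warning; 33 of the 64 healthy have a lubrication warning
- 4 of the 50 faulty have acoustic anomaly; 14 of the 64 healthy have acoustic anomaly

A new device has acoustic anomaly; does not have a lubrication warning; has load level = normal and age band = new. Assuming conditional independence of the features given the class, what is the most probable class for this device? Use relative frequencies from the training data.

healthy

faulty: (50/114) × (10/50) × (28/50) × (32/50) × (4/50) ≈ 0.00251509
healthy: (64/114) × (29/64) × (39/64) × (31/64) × (14/64) ≈ 0.0164251
Highest score → healthy.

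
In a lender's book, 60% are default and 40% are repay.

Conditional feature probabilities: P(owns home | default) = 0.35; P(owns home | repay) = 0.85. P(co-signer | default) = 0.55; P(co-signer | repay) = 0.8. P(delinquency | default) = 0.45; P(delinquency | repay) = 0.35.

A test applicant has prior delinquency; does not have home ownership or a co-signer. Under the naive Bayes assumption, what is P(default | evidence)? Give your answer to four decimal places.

default: 0.6 × (1−0.35) × (1−0.55) × 0.45 = 0.078975
repay: 0.4 × (1−0.85) × (1−0.8) × 0.35 = 0.0042
P(default | x) = 0.078975 / 0.083175 ≈ 0.9495

0.9495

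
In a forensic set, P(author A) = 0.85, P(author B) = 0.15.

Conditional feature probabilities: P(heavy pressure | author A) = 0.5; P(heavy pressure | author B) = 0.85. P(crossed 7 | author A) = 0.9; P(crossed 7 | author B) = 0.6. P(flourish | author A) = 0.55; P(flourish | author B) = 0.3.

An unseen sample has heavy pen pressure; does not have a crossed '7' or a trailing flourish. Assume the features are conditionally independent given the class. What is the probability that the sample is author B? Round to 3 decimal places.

0.651

author A: 0.85 × 0.5 × (1−0.9) × (1−0.55) = 0.019125
author B: 0.15 × 0.85 × (1−0.6) × (1−0.3) = 0.0357
P(author B | x) = 0.0357 / 0.054825 ≈ 0.651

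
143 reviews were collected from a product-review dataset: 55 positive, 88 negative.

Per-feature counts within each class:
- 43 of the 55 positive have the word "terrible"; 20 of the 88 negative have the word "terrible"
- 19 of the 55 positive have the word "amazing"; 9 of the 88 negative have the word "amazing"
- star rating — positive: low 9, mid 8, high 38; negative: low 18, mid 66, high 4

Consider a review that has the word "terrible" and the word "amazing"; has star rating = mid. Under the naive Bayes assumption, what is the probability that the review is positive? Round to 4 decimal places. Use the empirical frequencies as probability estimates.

positive: (55/143) × (43/55) × (19/55) × (8/55) ≈ 0.0151095
negative: (88/143) × (20/88) × (9/88) × (66/88) ≈ 0.0107279
P(positive | x) = 0.0151095 / 0.0258374 ≈ 0.5848

0.5848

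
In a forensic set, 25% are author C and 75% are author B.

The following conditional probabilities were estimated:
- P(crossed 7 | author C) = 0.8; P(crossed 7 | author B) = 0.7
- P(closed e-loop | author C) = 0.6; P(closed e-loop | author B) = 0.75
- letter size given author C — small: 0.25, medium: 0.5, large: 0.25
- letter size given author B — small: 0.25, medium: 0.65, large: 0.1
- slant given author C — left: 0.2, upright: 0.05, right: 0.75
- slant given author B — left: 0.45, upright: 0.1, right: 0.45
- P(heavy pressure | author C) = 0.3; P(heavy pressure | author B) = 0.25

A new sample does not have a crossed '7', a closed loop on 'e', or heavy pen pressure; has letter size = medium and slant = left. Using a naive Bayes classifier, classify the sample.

author B

author C: 0.25 × (1−0.8) × (1−0.6) × 0.5 × 0.2 × (1−0.3) = 0.0014
author B: 0.75 × (1−0.7) × (1−0.75) × 0.65 × 0.45 × (1−0.25) = 0.01233984375
Highest score → author B.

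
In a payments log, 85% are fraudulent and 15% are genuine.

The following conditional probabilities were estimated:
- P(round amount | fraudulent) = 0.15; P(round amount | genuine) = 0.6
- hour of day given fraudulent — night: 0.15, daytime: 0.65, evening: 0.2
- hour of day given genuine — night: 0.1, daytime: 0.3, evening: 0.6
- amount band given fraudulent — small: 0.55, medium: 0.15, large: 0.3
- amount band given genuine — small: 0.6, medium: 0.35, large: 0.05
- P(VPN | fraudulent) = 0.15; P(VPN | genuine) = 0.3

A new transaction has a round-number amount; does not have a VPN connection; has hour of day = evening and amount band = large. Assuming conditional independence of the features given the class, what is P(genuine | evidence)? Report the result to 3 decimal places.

fraudulent: 0.85 × 0.15 × 0.2 × 0.3 × (1−0.15) = 0.0065025
genuine: 0.15 × 0.6 × 0.6 × 0.05 × (1−0.3) = 0.00189
P(genuine | x) = 0.00189 / 0.0083925 ≈ 0.225

0.225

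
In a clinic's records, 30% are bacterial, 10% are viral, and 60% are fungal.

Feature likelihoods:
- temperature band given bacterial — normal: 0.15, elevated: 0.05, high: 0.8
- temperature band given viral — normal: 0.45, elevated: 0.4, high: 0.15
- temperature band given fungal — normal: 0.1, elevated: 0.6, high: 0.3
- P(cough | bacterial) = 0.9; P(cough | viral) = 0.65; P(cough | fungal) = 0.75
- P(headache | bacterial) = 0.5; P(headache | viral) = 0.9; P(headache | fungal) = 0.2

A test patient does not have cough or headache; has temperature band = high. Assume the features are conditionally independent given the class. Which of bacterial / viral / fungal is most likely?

bacterial: 0.3 × 0.8 × (1−0.9) × (1−0.5) = 0.012
viral: 0.1 × 0.15 × (1−0.65) × (1−0.9) = 0.000525
fungal: 0.6 × 0.3 × (1−0.75) × (1−0.2) = 0.036
Highest score → fungal.

fungal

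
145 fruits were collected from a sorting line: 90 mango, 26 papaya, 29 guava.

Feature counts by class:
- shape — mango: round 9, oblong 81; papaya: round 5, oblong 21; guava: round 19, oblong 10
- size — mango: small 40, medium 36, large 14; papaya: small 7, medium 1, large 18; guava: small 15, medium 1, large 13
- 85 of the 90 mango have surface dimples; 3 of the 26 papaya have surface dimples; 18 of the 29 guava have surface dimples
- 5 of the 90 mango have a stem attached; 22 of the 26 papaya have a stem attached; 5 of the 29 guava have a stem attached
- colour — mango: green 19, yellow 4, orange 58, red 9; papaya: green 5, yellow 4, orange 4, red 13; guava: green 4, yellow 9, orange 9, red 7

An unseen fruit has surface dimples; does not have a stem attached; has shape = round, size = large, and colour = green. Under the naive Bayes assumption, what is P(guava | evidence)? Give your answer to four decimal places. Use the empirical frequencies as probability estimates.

0.6866

mango: (90/145) × (9/90) × (14/90) × (85/90) × (85/90) × (19/90) ≈ 0.00181813
papaya: (26/145) × (5/26) × (18/26) × (3/26) × (4/26) × (5/26) ≈ 0.0000814953
guava: (29/145) × (19/29) × (13/29) × (18/29) × (24/29) × (4/29) ≈ 0.0041618
P(guava | x) = 0.0041618 / 0.0060614253 ≈ 0.6866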